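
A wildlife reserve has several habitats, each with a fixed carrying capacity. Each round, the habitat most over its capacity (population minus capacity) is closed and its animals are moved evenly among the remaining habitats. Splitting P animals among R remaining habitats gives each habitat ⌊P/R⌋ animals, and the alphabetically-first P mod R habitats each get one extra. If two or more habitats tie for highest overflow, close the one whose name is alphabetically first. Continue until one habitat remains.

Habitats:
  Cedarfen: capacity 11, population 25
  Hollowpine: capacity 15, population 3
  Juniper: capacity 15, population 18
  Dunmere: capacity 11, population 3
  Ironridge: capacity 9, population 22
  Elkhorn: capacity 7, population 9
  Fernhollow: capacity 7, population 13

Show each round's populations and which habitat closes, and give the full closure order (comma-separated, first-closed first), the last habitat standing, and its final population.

Round 1: Cedarfen=25 Dunmere=3 Elkhorn=9 Fernhollow=13 Hollowpine=3 Ironridge=22 Juniper=18 → close Cedarfen (overflow 14)
  25÷6 = 4 each, +1 to first 1
Round 2: Dunmere=8 Elkhorn=13 Fernhollow=17 Hollowpine=7 Ironridge=26 Juniper=22 → close Ironridge (overflow 17)
  26÷5 = 5 each, +1 to first 1
Round 3: Dunmere=14 Elkhorn=18 Fernhollow=22 Hollowpine=12 Juniper=27 → close Fernhollow (overflow 15)
  22÷4 = 5 each, +1 to first 2
Round 4: Dunmere=20 Elkhorn=24 Hollowpine=17 Juniper=32 → close Elkhorn (overflow 17)
  24÷3 = 8 each, +1 to first 0
Round 5: Dunmere=28 Hollowpine=25 Juniper=40 → close Juniper (overflow 25)
  40÷2 = 20 each, +1 to first 0
Round 6: Dunmere=48 Hollowpine=45 → close Dunmere (overflow 37)
  48÷1 = 48 each, +1 to first 0

Closure order: Cedarfen, Ironridge, Fernhollow, Elkhorn, Juniper, Dunmere
Last habitat: Hollowpine with 93 animals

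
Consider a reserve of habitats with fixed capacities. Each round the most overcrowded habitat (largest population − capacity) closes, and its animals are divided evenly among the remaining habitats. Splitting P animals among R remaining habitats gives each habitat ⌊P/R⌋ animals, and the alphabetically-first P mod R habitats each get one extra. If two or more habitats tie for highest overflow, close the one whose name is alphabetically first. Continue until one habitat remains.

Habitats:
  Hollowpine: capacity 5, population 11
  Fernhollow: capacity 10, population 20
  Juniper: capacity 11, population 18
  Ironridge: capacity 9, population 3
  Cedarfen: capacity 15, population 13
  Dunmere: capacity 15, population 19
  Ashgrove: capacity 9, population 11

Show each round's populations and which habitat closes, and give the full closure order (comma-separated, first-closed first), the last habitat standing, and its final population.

Round 1: Ashgrove=11 Cedarfen=13 Dunmere=19 Fernhollow=20 Hollowpine=11 Ironridge=3 Juniper=18 → close Fernhollow (overflow 10)
  20÷6 = 3 each, +1 to first 2
Round 2: Ashgrove=15 Cedarfen=17 Dunmere=22 Hollowpine=14 Ironridge=6 Juniper=21 → close Juniper (overflow 10)
  21÷5 = 4 each, +1 to first 1
Round 3: Ashgrove=20 Cedarfen=21 Dunmere=26 Hollowpine=18 Ironridge=10 → close Hollowpine (overflow 13)
  18÷4 = 4 each, +1 to first 2
Round 4: Ashgrove=25 Cedarfen=26 Dunmere=30 Ironridge=14 → close Ashgrove (overflow 16)
  25÷3 = 8 each, +1 to first 1
Round 5: Cedarfen=35 Dunmere=38 Ironridge=22 → close Dunmere (overflow 23)
  38÷2 = 19 each, +1 to first 0
Round 6: Cedarfen=54 Ironridge=41 → close Cedarfen (overflow 39)
  54÷1 = 54 each, +1 to first 0

Closure order: Fernhollow, Juniper, Hollowpine, Ashgrove, Dunmere, Cedarfen
Last habitat: Ironridge with 95 animals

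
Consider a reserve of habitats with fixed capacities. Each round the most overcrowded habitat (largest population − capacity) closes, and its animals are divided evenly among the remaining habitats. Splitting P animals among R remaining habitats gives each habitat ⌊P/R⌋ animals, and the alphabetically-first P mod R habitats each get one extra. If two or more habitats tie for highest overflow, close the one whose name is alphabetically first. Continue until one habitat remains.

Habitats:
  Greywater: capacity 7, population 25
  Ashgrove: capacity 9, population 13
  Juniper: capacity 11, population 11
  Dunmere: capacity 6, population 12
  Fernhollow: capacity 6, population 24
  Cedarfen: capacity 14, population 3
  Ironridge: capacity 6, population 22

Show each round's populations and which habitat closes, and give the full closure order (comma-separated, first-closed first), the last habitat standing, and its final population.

Closure order: Fernhollow, Greywater, Ironridge, Dunmere, Ashgrove, Juniper
Last habitat: Cedarfen with 110 animals

Round 1: Ashgrove=13 Cedarfen=3 Dunmere=12 Fernhollow=24 Greywater=25 Ironridge=22 Juniper=11 → close Fernhollow (overflow 18)
  24÷6 = 4 each, +1 to first 0
Round 2: Ashgrove=17 Cedarfen=7 Dunmere=16 Greywater=29 Ironridge=26 Juniper=15 → close Greywater (overflow 22)
  29÷5 = 5 each, +1 to first 4
Round 3: Ashgrove=23 Cedarfen=13 Dunmere=22 Ironridge=32 Juniper=20 → close Ironridge (overflow 26)
  32÷4 = 8 each, +1 to first 0
Round 4: Ashgrove=31 Cedarfen=21 Dunmere=30 Juniper=28 → close Dunmere (overflow 24)
  30÷3 = 10 each, +1 to first 0
Round 5: Ashgrove=41 Cedarfen=31 Juniper=38 → close Ashgrove (overflow 32)
  41÷2 = 20 each, +1 to first 1
Round 6: Cedarfen=52 Juniper=58 → close Juniper (overflow 47)
  58÷1 = 58 each, +1 to first 0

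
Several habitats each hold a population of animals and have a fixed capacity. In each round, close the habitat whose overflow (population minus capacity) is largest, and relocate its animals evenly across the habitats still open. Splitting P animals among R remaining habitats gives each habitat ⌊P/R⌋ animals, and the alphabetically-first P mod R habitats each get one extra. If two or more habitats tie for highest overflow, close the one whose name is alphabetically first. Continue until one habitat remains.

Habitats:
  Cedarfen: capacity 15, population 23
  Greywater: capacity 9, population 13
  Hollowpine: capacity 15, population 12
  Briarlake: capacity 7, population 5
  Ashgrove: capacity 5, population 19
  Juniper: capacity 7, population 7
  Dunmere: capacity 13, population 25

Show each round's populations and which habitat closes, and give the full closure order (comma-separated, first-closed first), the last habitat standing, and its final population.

Closure order: Ashgrove, Dunmere, Cedarfen, Greywater, Briarlake, Juniper
Last habitat: Hollowpine with 104 animals

Round 1: Ashgrove=19 Briarlake=5 Cedarfen=23 Dunmere=25 Greywater=13 Hollowpine=12 Juniper=7 → close Ashgrove (overflow 14)
  19÷6 = 3 each, +1 to first 1
Round 2: Briarlake=9 Cedarfen=26 Dunmere=28 Greywater=16 Hollowpine=15 Juniper=10 → close Dunmere (overflow 15)
  28÷5 = 5 each, +1 to first 3
Round 3: Briarlake=15 Cedarfen=32 Greywater=22 Hollowpine=20 Juniper=15 → close Cedarfen (overflow 17)
  32÷4 = 8 each, +1 to first 0
Round 4: Briarlake=23 Greywater=30 Hollowpine=28 Juniper=23 → close Greywater (overflow 21)
  30÷3 = 10 each, +1 to first 0
Round 5: Briarlake=33 Hollowpine=38 Juniper=33 → close Briarlake (overflow 26)
  33÷2 = 16 each, +1 to first 1
Round 6: Hollowpine=55 Juniper=49 → close Juniper (overflow 42)
  49÷1 = 49 each, +1 to first 0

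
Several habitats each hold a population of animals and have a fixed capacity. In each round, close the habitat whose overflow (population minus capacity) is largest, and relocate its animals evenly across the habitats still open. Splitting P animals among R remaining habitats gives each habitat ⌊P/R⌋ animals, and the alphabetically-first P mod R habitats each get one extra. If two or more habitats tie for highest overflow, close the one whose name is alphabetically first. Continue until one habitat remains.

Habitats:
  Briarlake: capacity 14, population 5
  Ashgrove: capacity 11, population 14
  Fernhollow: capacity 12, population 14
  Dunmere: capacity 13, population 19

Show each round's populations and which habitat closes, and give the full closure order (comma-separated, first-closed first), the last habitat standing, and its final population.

Closure order: Dunmere, Ashgrove, Fernhollow
Last habitat: Briarlake with 52 animals

Round 1: Ashgrove=14 Briarlake=5 Dunmere=19 Fernhollow=14 → close Dunmere (overflow 6)
  19÷3 = 6 each, +1 to first 1
Round 2: Ashgrove=21 Briarlake=11 Fernhollow=20 → close Ashgrove (overflow 10)
  21÷2 = 10 each, +1 to first 1
Round 3: Briarlake=22 Fernhollow=30 → close Fernhollow (overflow 18)
  30÷1 = 30 each, +1 to first 0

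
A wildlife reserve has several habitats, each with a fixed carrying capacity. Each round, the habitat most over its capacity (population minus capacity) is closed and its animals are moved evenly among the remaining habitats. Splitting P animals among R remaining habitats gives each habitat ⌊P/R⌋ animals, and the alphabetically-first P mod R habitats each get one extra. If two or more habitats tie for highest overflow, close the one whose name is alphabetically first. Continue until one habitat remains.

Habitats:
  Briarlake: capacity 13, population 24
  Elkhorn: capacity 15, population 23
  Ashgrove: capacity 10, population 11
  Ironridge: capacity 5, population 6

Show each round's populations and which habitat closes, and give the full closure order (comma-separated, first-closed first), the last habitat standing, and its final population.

Closure order: Briarlake, Elkhorn, Ashgrove
Last habitat: Ironridge with 64 animals

Round 1: Ashgrove=11 Briarlake=24 Elkhorn=23 Ironridge=6 → close Briarlake (overflow 11)
  24÷3 = 8 each, +1 to first 0
Round 2: Ashgrove=19 Elkhorn=31 Ironridge=14 → close Elkhorn (overflow 16)
  31÷2 = 15 each, +1 to first 1
Round 3: Ashgrove=35 Ironridge=29 → close Ashgrove (overflow 25)
  35÷1 = 35 each, +1 to first 0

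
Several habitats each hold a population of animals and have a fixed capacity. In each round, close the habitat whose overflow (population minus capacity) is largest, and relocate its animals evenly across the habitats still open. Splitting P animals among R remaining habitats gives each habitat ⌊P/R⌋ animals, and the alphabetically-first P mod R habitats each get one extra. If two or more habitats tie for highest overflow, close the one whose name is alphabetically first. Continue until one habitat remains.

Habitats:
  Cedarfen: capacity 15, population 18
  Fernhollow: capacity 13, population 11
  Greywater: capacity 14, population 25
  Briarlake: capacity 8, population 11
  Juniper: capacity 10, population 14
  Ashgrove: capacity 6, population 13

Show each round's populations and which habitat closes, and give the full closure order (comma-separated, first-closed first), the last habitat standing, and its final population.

Closure order: Greywater, Ashgrove, Briarlake, Cedarfen, Juniper
Last habitat: Fernhollow with 92 animals

Round 1: Ashgrove=13 Briarlake=11 Cedarfen=18 Fernhollow=11 Greywater=25 Juniper=14 → close Greywater (overflow 11)
  25÷5 = 5 each, +1 to first 0
Round 2: Ashgrove=18 Briarlake=16 Cedarfen=23 Fernhollow=16 Juniper=19 → close Ashgrove (overflow 12)
  18÷4 = 4 each, +1 to first 2
Round 3: Briarlake=21 Cedarfen=28 Fernhollow=20 Juniper=23 → close Briarlake (overflow 13)
  21÷3 = 7 each, +1 to first 0
Round 4: Cedarfen=35 Fernhollow=27 Juniper=30 → close Cedarfen (overflow 20)
  35÷2 = 17 each, +1 to first 1
Round 5: Fernhollow=45 Juniper=47 → close Juniper (overflow 37)
  47÷1 = 47 each, +1 to first 0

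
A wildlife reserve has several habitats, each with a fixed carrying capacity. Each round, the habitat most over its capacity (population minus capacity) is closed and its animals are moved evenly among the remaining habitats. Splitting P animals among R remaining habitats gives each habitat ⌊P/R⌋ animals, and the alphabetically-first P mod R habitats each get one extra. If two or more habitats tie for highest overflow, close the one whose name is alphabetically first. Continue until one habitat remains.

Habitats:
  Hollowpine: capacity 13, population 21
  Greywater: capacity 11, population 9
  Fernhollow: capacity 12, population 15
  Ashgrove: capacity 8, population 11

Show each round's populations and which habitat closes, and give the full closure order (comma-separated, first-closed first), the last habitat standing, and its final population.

Closure order: Hollowpine, Ashgrove, Fernhollow
Last habitat: Greywater with 56 animals

Round 1: Ashgrove=11 Fernhollow=15 Greywater=9 Hollowpine=21 → close Hollowpine (overflow 8)
  21÷3 = 7 each, +1 to first 0
Round 2: Ashgrove=18 Fernhollow=22 Greywater=16 → close Ashgrove (overflow 10)
  18÷2 = 9 each, +1 to first 0
Round 3: Fernhollow=31 Greywater=25 → close Fernhollow (overflow 19)
  31÷1 = 31 each, +1 to first 0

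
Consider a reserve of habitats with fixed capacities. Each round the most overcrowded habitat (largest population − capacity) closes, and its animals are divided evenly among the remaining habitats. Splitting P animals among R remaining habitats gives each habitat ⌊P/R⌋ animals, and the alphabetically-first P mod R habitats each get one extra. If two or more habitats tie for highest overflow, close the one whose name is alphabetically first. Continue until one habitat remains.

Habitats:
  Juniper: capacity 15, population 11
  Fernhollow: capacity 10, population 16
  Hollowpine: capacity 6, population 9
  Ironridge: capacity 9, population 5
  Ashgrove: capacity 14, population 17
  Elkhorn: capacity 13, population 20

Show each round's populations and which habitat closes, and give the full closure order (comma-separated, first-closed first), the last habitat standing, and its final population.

Round 1: Ashgrove=17 Elkhorn=20 Fernhollow=16 Hollowpine=9 Ironridge=5 Juniper=11 → close Elkhorn (overflow 7)
  20÷5 = 4 each, +1 to first 0
Round 2: Ashgrove=21 Fernhollow=20 Hollowpine=13 Ironridge=9 Juniper=15 → close Fernhollow (overflow 10)
  20÷4 = 5 each, +1 to first 0
Round 3: Ashgrove=26 Hollowpine=18 Ironridge=14 Juniper=20 → close Ashgrove (overflow 12)
  26÷3 = 8 each, +1 to first 2
Round 4: Hollowpine=27 Ironridge=23 Juniper=28 → close Hollowpine (overflow 21)
  27÷2 = 13 each, +1 to first 1
Round 5: Ironridge=37 Juniper=41 → close Ironridge (overflow 28)
  37÷1 = 37 each, +1 to first 0

Closure order: Elkhorn, Fernhollow, Ashgrove, Hollowpine, Ironridge
Last habitat: Juniper with 78 animals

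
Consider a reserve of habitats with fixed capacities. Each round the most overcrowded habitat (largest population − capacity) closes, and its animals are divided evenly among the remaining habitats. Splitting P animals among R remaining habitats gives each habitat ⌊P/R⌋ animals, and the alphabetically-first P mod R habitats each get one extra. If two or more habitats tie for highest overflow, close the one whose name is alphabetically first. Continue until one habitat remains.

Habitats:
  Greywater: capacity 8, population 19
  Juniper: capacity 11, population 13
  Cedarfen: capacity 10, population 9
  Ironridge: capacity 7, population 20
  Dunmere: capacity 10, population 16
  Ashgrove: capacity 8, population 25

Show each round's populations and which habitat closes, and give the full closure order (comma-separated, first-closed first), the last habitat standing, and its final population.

Closure order: Ashgrove, Ironridge, Greywater, Dunmere, Juniper
Last habitat: Cedarfen with 102 animals

Round 1: Ashgrove=25 Cedarfen=9 Dunmere=16 Greywater=19 Ironridge=20 Juniper=13 → close Ashgrove (overflow 17)
  25÷5 = 5 each, +1 to first 0
Round 2: Cedarfen=14 Dunmere=21 Greywater=24 Ironridge=25 Juniper=18 → close Ironridge (overflow 18)
  25÷4 = 6 each, +1 to first 1
Round 3: Cedarfen=21 Dunmere=27 Greywater=30 Juniper=24 → close Greywater (overflow 22)
  30÷3 = 10 each, +1 to first 0
Round 4: Cedarfen=31 Dunmere=37 Juniper=34 → close Dunmere (overflow 27)
  37÷2 = 18 each, +1 to first 1
Round 5: Cedarfen=50 Juniper=52 → close Juniper (overflow 41)
  52÷1 = 52 each, +1 to first 0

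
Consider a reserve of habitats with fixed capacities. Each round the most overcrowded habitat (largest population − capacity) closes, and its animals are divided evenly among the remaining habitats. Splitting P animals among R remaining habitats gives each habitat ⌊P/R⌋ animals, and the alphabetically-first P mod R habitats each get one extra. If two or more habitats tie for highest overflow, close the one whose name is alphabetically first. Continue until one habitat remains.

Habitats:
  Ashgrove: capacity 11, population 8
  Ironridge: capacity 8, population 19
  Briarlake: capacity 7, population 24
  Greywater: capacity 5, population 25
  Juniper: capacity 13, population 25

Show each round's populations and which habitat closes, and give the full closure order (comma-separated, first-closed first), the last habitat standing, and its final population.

Closure order: Greywater, Briarlake, Juniper, Ironridge
Last habitat: Ashgrove with 101 animals

Round 1: Ashgrove=8 Briarlake=24 Greywater=25 Ironridge=19 Juniper=25 → close Greywater (overflow 20)
  25÷4 = 6 each, +1 to first 1
Round 2: Ashgrove=15 Briarlake=30 Ironridge=25 Juniper=31 → close Briarlake (overflow 23)
  30÷3 = 10 each, +1 to first 0
Round 3: Ashgrove=25 Ironridge=35 Juniper=41 → close Juniper (overflow 28)
  41÷2 = 20 each, +1 to first 1
Round 4: Ashgrove=46 Ironridge=55 → close Ironridge (overflow 47)
  55÷1 = 55 each, +1 to first 0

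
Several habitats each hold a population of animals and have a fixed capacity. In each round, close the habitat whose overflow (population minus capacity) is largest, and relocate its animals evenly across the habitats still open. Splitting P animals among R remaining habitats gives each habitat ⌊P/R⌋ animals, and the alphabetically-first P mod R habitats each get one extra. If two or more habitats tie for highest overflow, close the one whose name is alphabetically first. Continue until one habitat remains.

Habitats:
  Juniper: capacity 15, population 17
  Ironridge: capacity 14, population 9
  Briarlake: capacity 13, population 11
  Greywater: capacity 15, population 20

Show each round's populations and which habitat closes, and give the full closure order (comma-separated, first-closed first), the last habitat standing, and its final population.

Round 1: Briarlake=11 Greywater=20 Ironridge=9 Juniper=17 → close Greywater (overflow 5)
  20÷3 = 6 each, +1 to first 2
Round 2: Briarlake=18 Ironridge=16 Juniper=23 → close Juniper (overflow 8)
  23÷2 = 11 each, +1 to first 1
Round 3: Briarlake=30 Ironridge=27 → close Briarlake (overflow 17)
  30÷1 = 30 each, +1 to first 0

Closure order: Greywater, Juniper, Briarlake
Last habitat: Ironridge with 57 animals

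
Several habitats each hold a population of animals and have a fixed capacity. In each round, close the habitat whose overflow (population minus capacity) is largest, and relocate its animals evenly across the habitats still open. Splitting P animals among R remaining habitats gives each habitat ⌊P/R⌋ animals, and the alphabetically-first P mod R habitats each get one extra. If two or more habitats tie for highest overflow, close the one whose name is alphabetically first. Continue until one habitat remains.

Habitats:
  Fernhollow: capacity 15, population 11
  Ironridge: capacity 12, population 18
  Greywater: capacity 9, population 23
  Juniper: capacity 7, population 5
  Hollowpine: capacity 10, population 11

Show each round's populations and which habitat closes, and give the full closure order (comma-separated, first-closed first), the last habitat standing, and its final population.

Round 1: Fernhollow=11 Greywater=23 Hollowpine=11 Ironridge=18 Juniper=5 → close Greywater (overflow 14)
  23÷4 = 5 each, +1 to first 3
Round 2: Fernhollow=17 Hollowpine=17 Ironridge=24 Juniper=10 → close Ironridge (overflow 12)
  24÷3 = 8 each, +1 to first 0
Round 3: Fernhollow=25 Hollowpine=25 Juniper=18 → close Hollowpine (overflow 15)
  25÷2 = 12 each, +1 to first 1
Round 4: Fernhollow=38 Juniper=30 → close Fernhollow (overflow 23)
  38÷1 = 38 each, +1 to first 0

Closure order: Greywater, Ironridge, Hollowpine, Fernhollow
Last habitat: Juniper with 68 animals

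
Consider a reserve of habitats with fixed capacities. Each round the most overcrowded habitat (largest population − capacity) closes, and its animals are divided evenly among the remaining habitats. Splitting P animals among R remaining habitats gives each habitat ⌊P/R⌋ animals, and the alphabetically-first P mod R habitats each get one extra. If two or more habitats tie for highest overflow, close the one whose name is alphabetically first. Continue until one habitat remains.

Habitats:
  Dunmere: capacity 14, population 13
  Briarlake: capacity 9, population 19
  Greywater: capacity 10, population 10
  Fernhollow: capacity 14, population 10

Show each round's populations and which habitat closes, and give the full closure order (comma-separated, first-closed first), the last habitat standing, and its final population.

Round 1: Briarlake=19 Dunmere=13 Fernhollow=10 Greywater=10 → close Briarlake (overflow 10)
  19÷3 = 6 each, +1 to first 1
Round 2: Dunmere=20 Fernhollow=16 Greywater=16 → close Dunmere (overflow 6)
  20÷2 = 10 each, +1 to first 0
Round 3: Fernhollow=26 Greywater=26 → close Greywater (overflow 16)
  26÷1 = 26 each, +1 to first 0

Closure order: Briarlake, Dunmere, Greywater
Last habitat: Fernhollow with 52 animals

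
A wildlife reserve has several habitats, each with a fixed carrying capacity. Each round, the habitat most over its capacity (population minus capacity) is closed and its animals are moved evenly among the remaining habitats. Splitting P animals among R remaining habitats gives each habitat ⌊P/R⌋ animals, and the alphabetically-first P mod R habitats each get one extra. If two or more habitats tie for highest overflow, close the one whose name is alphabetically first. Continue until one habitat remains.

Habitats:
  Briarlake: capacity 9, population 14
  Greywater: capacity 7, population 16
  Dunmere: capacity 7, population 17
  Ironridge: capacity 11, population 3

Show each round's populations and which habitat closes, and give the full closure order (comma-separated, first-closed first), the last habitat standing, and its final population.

Closure order: Dunmere, Greywater, Briarlake
Last habitat: Ironridge with 50 animals

Round 1: Briarlake=14 Dunmere=17 Greywater=16 Ironridge=3 → close Dunmere (overflow 10)
  17÷3 = 5 each, +1 to first 2
Round 2: Briarlake=20 Greywater=22 Ironridge=8 → close Greywater (overflow 15)
  22÷2 = 11 each, +1 to first 0
Round 3: Briarlake=31 Ironridge=19 → close Briarlake (overflow 22)
  31÷1 = 31 each, +1 to first 0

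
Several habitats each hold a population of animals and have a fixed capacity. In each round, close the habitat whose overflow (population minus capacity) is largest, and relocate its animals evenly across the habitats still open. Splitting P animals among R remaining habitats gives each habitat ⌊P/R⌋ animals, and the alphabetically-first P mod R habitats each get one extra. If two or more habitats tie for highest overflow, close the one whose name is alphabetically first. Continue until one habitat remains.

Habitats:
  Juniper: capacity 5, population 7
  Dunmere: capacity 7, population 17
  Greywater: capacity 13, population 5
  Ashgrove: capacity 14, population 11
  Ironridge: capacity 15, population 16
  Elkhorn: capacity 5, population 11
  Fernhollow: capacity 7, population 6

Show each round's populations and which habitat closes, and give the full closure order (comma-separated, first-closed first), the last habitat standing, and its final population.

Round 1: Ashgrove=11 Dunmere=17 Elkhorn=11 Fernhollow=6 Greywater=5 Ironridge=16 Juniper=7 → close Dunmere (overflow 10)
  17÷6 = 2 each, +1 to first 5
Round 2: Ashgrove=14 Elkhorn=14 Fernhollow=9 Greywater=8 Ironridge=19 Juniper=9 → close Elkhorn (overflow 9)
  14÷5 = 2 each, +1 to first 4
Round 3: Ashgrove=17 Fernhollow=12 Greywater=11 Ironridge=22 Juniper=11 → close Ironridge (overflow 7)
  22÷4 = 5 each, +1 to first 2
Round 4: Ashgrove=23 Fernhollow=18 Greywater=16 Juniper=16 → close Fernhollow (overflow 11)
  18÷3 = 6 each, +1 to first 0
Round 5: Ashgrove=29 Greywater=22 Juniper=22 → close Juniper (overflow 17)
  22÷2 = 11 each, +1 to first 0
Round 6: Ashgrove=40 Greywater=33 → close Ashgrove (overflow 26)
  40÷1 = 40 each, +1 to first 0

Closure order: Dunmere, Elkhorn, Ironridge, Fernhollow, Juniper, Ashgrove
Last habitat: Greywater with 73 animals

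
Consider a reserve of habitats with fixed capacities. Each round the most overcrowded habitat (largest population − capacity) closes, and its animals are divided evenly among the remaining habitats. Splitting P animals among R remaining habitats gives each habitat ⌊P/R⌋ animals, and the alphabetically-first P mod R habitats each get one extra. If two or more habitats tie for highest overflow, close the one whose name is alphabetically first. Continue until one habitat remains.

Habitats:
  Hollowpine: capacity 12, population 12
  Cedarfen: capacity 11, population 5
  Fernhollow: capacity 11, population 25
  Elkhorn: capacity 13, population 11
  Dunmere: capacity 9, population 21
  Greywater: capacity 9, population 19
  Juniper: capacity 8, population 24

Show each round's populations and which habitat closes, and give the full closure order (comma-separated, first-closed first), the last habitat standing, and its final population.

Closure order: Juniper, Fernhollow, Dunmere, Greywater, Elkhorn, Hollowpine
Last habitat: Cedarfen with 117 animals

Round 1: Cedarfen=5 Dunmere=21 Elkhorn=11 Fernhollow=25 Greywater=19 Hollowpine=12 Juniper=24 → close Juniper (overflow 16)
  24÷6 = 4 each, +1 to first 0
Round 2: Cedarfen=9 Dunmere=25 Elkhorn=15 Fernhollow=29 Greywater=23 Hollowpine=16 → close Fernhollow (overflow 18)
  29÷5 = 5 each, +1 to first 4
Round 3: Cedarfen=15 Dunmere=31 Elkhorn=21 Greywater=29 Hollowpine=21 → close Dunmere (overflow 22)
  31÷4 = 7 each, +1 to first 3
Round 4: Cedarfen=23 Elkhorn=29 Greywater=37 Hollowpine=28 → close Greywater (overflow 28)
  37÷3 = 12 each, +1 to first 1
Round 5: Cedarfen=36 Elkhorn=41 Hollowpine=40 → close Elkhorn (overflow 28)
  41÷2 = 20 each, +1 to first 1
Round 6: Cedarfen=57 Hollowpine=60 → close Hollowpine (overflow 48)
  60÷1 = 60 each, +1 to first 0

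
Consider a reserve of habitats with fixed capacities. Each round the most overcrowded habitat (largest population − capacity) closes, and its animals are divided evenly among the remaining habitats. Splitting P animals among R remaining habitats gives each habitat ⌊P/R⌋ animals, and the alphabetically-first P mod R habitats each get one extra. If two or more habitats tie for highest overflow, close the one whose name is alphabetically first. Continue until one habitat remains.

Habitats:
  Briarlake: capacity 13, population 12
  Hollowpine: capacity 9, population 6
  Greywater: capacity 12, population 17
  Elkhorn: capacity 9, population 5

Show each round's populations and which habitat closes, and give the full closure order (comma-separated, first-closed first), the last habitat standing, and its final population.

Closure order: Greywater, Briarlake, Elkhorn
Last habitat: Hollowpine with 40 animals

Round 1: Briarlake=12 Elkhorn=5 Greywater=17 Hollowpine=6 → close Greywater (overflow 5)
  17÷3 = 5 each, +1 to first 2
Round 2: Briarlake=18 Elkhorn=11 Hollowpine=11 → close Briarlake (overflow 5)
  18÷2 = 9 each, +1 to first 0
Round 3: Elkhorn=20 Hollowpine=20 → close Elkhorn (overflow 11)
  20÷1 = 20 each, +1 to first 0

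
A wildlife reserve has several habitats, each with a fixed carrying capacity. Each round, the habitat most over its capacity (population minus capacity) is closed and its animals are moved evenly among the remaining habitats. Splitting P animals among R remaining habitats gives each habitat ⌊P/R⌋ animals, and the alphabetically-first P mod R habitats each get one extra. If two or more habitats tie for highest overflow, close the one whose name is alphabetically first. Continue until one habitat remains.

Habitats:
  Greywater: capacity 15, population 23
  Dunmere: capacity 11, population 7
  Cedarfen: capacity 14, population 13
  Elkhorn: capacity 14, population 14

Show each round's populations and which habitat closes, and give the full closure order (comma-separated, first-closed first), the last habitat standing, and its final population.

Closure order: Greywater, Cedarfen, Elkhorn
Last habitat: Dunmere with 57 animals

Round 1: Cedarfen=13 Dunmere=7 Elkhorn=14 Greywater=23 → close Greywater (overflow 8)
  23÷3 = 7 each, +1 to first 2
Round 2: Cedarfen=21 Dunmere=15 Elkhorn=21 → close Cedarfen (overflow 7)
  21÷2 = 10 each, +1 to first 1
Round 3: Dunmere=26 Elkhorn=31 → close Elkhorn (overflow 17)
  31÷1 = 31 each, +1 to first 0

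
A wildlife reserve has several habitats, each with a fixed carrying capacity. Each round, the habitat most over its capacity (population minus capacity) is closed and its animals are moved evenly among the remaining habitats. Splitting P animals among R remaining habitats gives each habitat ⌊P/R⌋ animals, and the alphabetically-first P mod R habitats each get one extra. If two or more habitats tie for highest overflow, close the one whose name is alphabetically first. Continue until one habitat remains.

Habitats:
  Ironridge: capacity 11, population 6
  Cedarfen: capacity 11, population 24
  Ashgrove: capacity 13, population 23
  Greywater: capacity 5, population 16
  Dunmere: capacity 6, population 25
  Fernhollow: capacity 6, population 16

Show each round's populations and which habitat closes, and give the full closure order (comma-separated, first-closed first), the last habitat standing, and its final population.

Round 1: Ashgrove=23 Cedarfen=24 Dunmere=25 Fernhollow=16 Greywater=16 Ironridge=6 → close Dunmere (overflow 19)
  25÷5 = 5 each, +1 to first 0
Round 2: Ashgrove=28 Cedarfen=29 Fernhollow=21 Greywater=21 Ironridge=11 → close Cedarfen (overflow 18)
  29÷4 = 7 each, +1 to first 1
Round 3: Ashgrove=36 Fernhollow=28 Greywater=28 Ironridge=18 → close Ashgrove (overflow 23)
  36÷3 = 12 each, +1 to first 0
Round 4: Fernhollow=40 Greywater=40 Ironridge=30 → close Greywater (overflow 35)
  40÷2 = 20 each, +1 to first 0
Round 5: Fernhollow=60 Ironridge=50 → close Fernhollow (overflow 54)
  60÷1 = 60 each, +1 to first 0

Closure order: Dunmere, Cedarfen, Ashgrove, Greywater, Fernhollow
Last habitat: Ironridge with 110 animals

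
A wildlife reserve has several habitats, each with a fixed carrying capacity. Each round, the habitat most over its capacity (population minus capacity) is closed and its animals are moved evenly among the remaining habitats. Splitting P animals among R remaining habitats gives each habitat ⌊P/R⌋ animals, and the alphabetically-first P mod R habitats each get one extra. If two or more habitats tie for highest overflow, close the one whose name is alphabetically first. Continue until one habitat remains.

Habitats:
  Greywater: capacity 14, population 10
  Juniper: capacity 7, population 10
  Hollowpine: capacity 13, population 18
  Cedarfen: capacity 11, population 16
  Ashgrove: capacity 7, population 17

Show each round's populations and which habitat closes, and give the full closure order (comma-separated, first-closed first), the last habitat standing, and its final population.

Round 1: Ashgrove=17 Cedarfen=16 Greywater=10 Hollowpine=18 Juniper=10 → close Ashgrove (overflow 10)
  17÷4 = 4 each, +1 to first 1
Round 2: Cedarfen=21 Greywater=14 Hollowpine=22 Juniper=14 → close Cedarfen (overflow 10)
  21÷3 = 7 each, +1 to first 0
Round 3: Greywater=21 Hollowpine=29 Juniper=21 → close Hollowpine (overflow 16)
  29÷2 = 14 each, +1 to first 1
Round 4: Greywater=36 Juniper=35 → close Juniper (overflow 28)
  35÷1 = 35 each, +1 to first 0

Closure order: Ashgrove, Cedarfen, Hollowpine, Juniper
Last habitat: Greywater with 71 animals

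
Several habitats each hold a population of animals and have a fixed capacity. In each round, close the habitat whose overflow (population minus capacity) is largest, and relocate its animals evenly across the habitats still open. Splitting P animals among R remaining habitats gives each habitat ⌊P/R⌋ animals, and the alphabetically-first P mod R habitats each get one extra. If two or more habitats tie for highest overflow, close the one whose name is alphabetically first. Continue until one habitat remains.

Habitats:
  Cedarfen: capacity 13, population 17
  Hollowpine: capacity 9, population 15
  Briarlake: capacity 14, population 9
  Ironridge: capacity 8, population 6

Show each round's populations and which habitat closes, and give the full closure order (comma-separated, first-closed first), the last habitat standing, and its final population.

Round 1: Briarlake=9 Cedarfen=17 Hollowpine=15 Ironridge=6 → close Hollowpine (overflow 6)
  15÷3 = 5 each, +1 to first 0
Round 2: Briarlake=14 Cedarfen=22 Ironridge=11 → close Cedarfen (overflow 9)
  22÷2 = 11 each, +1 to first 0
Round 3: Briarlake=25 Ironridge=22 → close Ironridge (overflow 14)
  22÷1 = 22 each, +1 to first 0

Closure order: Hollowpine, Cedarfen, Ironridge
Last habitat: Briarlake with 47 animals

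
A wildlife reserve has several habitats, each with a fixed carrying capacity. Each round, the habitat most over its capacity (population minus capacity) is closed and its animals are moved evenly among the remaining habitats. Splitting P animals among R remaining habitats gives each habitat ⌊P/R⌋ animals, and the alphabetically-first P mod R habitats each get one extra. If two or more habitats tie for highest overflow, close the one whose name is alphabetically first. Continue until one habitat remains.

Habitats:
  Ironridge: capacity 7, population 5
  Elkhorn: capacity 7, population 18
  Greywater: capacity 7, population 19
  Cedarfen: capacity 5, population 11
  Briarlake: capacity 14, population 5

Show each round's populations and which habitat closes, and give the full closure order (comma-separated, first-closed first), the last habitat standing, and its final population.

Closure order: Greywater, Elkhorn, Cedarfen, Ironridge
Last habitat: Briarlake with 58 animals

Round 1: Briarlake=5 Cedarfen=11 Elkhorn=18 Greywater=19 Ironridge=5 → close Greywater (overflow 12)
  19÷4 = 4 each, +1 to first 3
Round 2: Briarlake=10 Cedarfen=16 Elkhorn=23 Ironridge=9 → close Elkhorn (overflow 16)
  23÷3 = 7 each, +1 to first 2
Round 3: Briarlake=18 Cedarfen=24 Ironridge=16 → close Cedarfen (overflow 19)
  24÷2 = 12 each, +1 to first 0
Round 4: Briarlake=30 Ironridge=28 → close Ironridge (overflow 21)
  28÷1 = 28 each, +1 to first 0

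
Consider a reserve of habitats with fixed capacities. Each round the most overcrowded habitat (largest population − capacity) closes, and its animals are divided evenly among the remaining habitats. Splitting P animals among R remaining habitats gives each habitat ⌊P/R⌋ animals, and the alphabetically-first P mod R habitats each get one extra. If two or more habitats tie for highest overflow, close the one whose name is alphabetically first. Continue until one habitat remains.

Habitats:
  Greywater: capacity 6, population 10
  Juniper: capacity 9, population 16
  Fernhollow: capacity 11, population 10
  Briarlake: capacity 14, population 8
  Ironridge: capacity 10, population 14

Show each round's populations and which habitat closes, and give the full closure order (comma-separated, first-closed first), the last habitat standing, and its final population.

Round 1: Briarlake=8 Fernhollow=10 Greywater=10 Ironridge=14 Juniper=16 → close Juniper (overflow 7)
  16÷4 = 4 each, +1 to first 0
Round 2: Briarlake=12 Fernhollow=14 Greywater=14 Ironridge=18 → close Greywater (overflow 8)
  14÷3 = 4 each, +1 to first 2
Round 3: Briarlake=17 Fernhollow=19 Ironridge=22 → close Ironridge (overflow 12)
  22÷2 = 11 each, +1 to first 0
Round 4: Briarlake=28 Fernhollow=30 → close Fernhollow (overflow 19)
  30÷1 = 30 each, +1 to first 0

Closure order: Juniper, Greywater, Ironridge, Fernhollow
Last habitat: Briarlake with 58 animals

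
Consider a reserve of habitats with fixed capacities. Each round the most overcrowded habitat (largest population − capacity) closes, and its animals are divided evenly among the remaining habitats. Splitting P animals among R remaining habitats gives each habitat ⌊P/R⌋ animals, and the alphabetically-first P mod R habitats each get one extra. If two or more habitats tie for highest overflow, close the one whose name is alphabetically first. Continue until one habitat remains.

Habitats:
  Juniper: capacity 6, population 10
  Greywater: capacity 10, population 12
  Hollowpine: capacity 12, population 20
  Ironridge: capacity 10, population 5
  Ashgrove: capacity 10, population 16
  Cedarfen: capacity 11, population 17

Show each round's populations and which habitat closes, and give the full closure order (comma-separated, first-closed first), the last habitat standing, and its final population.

Closure order: Hollowpine, Ashgrove, Cedarfen, Juniper, Greywater
Last habitat: Ironridge with 80 animals

Round 1: Ashgrove=16 Cedarfen=17 Greywater=12 Hollowpine=20 Ironridge=5 Juniper=10 → close Hollowpine (overflow 8)
  20÷5 = 4 each, +1 to first 0
Round 2: Ashgrove=20 Cedarfen=21 Greywater=16 Ironridge=9 Juniper=14 → close Ashgrove (overflow 10)
  20÷4 = 5 each, +1 to first 0
Round 3: Cedarfen=26 Greywater=21 Ironridge=14 Juniper=19 → close Cedarfen (overflow 15)
  26÷3 = 8 each, +1 to first 2
Round 4: Greywater=30 Ironridge=23 Juniper=27 → close Juniper (overflow 21)
  27÷2 = 13 each, +1 to first 1
Round 5: Greywater=44 Ironridge=36 → close Greywater (overflow 34)
  44÷1 = 44 each, +1 to first 0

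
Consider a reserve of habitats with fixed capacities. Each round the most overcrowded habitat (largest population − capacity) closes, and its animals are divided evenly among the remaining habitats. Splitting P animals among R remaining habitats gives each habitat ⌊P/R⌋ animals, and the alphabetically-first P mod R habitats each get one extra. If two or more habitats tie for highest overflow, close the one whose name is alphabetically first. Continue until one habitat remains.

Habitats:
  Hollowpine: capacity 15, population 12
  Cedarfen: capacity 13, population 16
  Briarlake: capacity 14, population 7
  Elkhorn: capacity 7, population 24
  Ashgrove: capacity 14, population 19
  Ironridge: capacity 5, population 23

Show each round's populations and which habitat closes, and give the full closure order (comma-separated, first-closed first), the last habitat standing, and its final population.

Round 1: Ashgrove=19 Briarlake=7 Cedarfen=16 Elkhorn=24 Hollowpine=12 Ironridge=23 → close Ironridge (overflow 18)
  23÷5 = 4 each, +1 to first 3
Round 2: Ashgrove=24 Briarlake=12 Cedarfen=21 Elkhorn=28 Hollowpine=16 → close Elkhorn (overflow 21)
  28÷4 = 7 each, +1 to first 0
Round 3: Ashgrove=31 Briarlake=19 Cedarfen=28 Hollowpine=23 → close Ashgrove (overflow 17)
  31÷3 = 10 each, +1 to first 1
Round 4: Briarlake=30 Cedarfen=38 Hollowpine=33 → close Cedarfen (overflow 25)
  38÷2 = 19 each, +1 to first 0
Round 5: Briarlake=49 Hollowpine=52 → close Hollowpine (overflow 37)
  52÷1 = 52 each, +1 to first 0

Closure order: Ironridge, Elkhorn, Ashgrove, Cedarfen, Hollowpine
Last habitat: Briarlake with 101 animals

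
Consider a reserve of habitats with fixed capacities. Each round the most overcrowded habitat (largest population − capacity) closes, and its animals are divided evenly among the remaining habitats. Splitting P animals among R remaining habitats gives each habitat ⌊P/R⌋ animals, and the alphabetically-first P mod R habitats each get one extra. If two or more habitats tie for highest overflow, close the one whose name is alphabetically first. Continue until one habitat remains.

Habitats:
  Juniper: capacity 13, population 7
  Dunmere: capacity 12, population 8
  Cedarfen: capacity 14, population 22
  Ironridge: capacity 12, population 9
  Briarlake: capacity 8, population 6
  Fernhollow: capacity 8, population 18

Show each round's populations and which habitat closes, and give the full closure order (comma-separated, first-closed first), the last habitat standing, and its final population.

Round 1: Briarlake=6 Cedarfen=22 Dunmere=8 Fernhollow=18 Ironridge=9 Juniper=7 → close Fernhollow (overflow 10)
  18÷5 = 3 each, +1 to first 3
Round 2: Briarlake=10 Cedarfen=26 Dunmere=12 Ironridge=12 Juniper=10 → close Cedarfen (overflow 12)
  26÷4 = 6 each, +1 to first 2
Round 3: Briarlake=17 Dunmere=19 Ironridge=18 Juniper=16 → close Briarlake (overflow 9)
  17÷3 = 5 each, +1 to first 2
Round 4: Dunmere=25 Ironridge=24 Juniper=21 → close Dunmere (overflow 13)
  25÷2 = 12 each, +1 to first 1
Round 5: Ironridge=37 Juniper=33 → close Ironridge (overflow 25)
  37÷1 = 37 each, +1 to first 0

Closure order: Fernhollow, Cedarfen, Briarlake, Dunmere, Ironridge
Last habitat: Juniper with 70 animals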